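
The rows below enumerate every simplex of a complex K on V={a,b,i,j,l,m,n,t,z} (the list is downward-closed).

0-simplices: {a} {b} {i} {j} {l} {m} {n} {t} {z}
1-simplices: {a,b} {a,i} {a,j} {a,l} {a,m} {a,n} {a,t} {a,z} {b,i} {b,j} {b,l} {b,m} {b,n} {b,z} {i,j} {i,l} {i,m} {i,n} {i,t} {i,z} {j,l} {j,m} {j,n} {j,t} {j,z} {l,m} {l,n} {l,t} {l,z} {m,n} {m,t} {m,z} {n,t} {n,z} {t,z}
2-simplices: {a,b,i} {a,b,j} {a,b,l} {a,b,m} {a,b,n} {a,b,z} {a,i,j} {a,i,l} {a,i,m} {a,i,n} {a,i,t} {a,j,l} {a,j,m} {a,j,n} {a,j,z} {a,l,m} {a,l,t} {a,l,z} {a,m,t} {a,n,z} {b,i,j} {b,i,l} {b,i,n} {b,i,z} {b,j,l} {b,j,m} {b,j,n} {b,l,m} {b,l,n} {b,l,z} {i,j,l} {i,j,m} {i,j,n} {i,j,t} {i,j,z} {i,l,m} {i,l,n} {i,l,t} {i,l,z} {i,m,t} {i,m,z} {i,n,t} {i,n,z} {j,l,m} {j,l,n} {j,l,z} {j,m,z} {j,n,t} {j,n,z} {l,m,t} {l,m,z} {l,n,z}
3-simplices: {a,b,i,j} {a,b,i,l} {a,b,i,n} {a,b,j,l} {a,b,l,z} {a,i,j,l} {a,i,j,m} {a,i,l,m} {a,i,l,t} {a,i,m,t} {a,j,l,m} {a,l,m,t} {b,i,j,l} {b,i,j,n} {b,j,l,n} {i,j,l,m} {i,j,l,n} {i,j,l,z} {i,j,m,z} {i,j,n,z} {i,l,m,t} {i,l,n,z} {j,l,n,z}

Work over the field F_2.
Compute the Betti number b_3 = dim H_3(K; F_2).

n_0=9 n_1=35 n_2=52 n_3=23  [Z2]
∂1: piv[ab,ai,aj,al,am,an,at,az] rk=8  ker:bi,bj,bl,bm,bn,bz,ij,il,im,in,it,iz,jl,jm,jn,jt,jz,lm,ln,lt,lz,mn,mt,mz,nt,nz,tz
∂2: piv[abi,abj,abl,abm,abn,abz,aij,ail,aim,ain,ait,ajl,ajm,ajn,ajz,alm,alt,alz,amt,anz,biz,bln,ijt,imz,int] rk=25  ker:bij,bil,bin,bjl,bjm,bjn,blm,blz,ijl,ijm,ijn,ijz,ilm,iln,ilt,ilz,imt,inz,jlm,jln,jlz,jmz,jnt,jnz,lmt,lmz,lnz
∂3: piv[abij,abil,abin,abjl,ablz,aijl,aijm,ailm,ailt,aimt,ajlm,almt,bijn,bjln,ijln,ijlz,ijmz,ijnz,ilnz] rk=19  ker:bijl,ijlm,ilmt,jlnz
b_3=(23−19)−0=4

b_3=4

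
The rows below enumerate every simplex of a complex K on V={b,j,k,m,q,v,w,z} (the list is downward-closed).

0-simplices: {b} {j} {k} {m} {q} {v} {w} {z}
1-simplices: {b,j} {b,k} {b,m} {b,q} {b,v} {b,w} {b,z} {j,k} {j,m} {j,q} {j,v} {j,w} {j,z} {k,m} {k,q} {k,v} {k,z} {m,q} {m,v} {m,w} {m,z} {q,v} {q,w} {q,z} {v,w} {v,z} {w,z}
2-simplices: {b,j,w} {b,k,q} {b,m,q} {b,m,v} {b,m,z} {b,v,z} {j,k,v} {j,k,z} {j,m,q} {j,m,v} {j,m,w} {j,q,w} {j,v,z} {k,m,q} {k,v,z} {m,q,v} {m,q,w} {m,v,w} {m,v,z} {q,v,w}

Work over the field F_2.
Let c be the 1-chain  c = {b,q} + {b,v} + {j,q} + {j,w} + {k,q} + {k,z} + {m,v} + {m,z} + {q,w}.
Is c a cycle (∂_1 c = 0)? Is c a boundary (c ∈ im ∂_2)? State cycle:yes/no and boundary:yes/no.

cycle:yes boundary:no

n_0=8 n_1=27 n_2=20  [Z2]
∂1: piv[bj,bk,bm,bq,bv,bw,bz] rk=7  ker:jk,jm,jq,jv,jw,jz,km,kq,kv,kz,mq,mv,mw,mz,qv,qw,qz,vw,vz,wz
∂2: piv[bjw,bkq,bmq,bmv,bmz,bvz,jkv,jkz,jmq,jmv,jmw,jqw,jvz,kmq,mqv,mvw] rk=16  ker:kvz,mqw,mvz,qvw
∂1c = 0
c vs im∂2: residual ≠ 0 ⇒ not boundary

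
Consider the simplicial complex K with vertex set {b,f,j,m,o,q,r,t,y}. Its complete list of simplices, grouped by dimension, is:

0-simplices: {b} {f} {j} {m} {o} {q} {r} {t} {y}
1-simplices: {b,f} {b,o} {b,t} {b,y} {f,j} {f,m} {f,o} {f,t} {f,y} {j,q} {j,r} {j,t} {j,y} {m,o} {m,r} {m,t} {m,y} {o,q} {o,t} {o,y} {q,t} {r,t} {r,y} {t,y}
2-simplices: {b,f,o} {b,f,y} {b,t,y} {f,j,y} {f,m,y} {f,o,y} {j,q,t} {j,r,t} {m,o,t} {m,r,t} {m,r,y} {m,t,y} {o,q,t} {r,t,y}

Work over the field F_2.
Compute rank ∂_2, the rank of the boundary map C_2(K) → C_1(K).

n_0=9 n_1=24 n_2=14  [Z2]
∂1: piv[bf,bo,bt,by,fj,fm,jq,jr] rk=8  ker:fo,ft,fy,jt,jy,mo,mr,mt,my,oq,ot,oy,qt,rt,ry,ty
∂2: piv[bfo,bfy,bty,fjy,fmy,foy,jqt,jrt,mot,mrt,mry,mty,oqt] rk=13  ker:rty
rk∂_2=13

rank∂_2=13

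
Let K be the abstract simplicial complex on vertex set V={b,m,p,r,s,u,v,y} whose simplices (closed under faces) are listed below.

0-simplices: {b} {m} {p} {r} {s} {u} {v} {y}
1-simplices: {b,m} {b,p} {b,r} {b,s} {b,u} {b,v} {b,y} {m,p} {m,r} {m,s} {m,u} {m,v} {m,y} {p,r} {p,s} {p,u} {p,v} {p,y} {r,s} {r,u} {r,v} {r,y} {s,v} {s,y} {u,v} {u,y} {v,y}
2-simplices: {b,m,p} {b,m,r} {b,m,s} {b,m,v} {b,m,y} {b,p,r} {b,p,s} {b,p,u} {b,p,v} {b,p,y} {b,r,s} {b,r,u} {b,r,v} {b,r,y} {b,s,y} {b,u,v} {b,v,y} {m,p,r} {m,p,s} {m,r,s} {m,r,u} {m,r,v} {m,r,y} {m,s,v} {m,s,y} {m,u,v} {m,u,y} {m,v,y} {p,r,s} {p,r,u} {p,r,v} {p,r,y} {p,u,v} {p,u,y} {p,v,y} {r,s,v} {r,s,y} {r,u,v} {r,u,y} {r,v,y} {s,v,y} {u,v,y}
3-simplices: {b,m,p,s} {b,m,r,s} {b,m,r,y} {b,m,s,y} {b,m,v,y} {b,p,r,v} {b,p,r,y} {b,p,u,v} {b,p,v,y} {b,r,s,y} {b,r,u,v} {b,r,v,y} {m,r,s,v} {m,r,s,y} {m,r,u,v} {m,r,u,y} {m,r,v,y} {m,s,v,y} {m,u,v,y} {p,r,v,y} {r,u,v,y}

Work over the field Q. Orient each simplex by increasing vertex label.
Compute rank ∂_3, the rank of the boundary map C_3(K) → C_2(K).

rank∂_3=18

n_0=8 n_1=27 n_2=42 n_3=21  [Q]
∂1: piv[bm,bp,br,bs,bu,bv,by] rk=7  ker:mp,mr,ms,mu,mv,my,pr,ps,pu,pv,py,rs,ru,rv,ry,sv,sy,uv,uy,vy
∂2: piv[bmp,bmr,bms,bmv,bmy,bpr,bps,bpu,bpv,bpy,brs,bru,brv,bry,bsy,buv,bvy,mru,msv,muy] rk=20  ker:mpr,mps,mrs,mrv,mry,msy,muv,mvy,prs,pru,prv,pry,puv,puy,pvy,rsv,rsy,ruv,ruy,rvy,svy,uvy
∂3: piv[bmps,bmrs,bmry,bmsy,bmvy,bprv,bpry,bpuv,bpvy,brsy,bruv,brvy,mrsv,mruv,mruy,mrvy,msvy,muvy] rk=18  ker:mrsy,prvy,ruvy
rk∂_3=18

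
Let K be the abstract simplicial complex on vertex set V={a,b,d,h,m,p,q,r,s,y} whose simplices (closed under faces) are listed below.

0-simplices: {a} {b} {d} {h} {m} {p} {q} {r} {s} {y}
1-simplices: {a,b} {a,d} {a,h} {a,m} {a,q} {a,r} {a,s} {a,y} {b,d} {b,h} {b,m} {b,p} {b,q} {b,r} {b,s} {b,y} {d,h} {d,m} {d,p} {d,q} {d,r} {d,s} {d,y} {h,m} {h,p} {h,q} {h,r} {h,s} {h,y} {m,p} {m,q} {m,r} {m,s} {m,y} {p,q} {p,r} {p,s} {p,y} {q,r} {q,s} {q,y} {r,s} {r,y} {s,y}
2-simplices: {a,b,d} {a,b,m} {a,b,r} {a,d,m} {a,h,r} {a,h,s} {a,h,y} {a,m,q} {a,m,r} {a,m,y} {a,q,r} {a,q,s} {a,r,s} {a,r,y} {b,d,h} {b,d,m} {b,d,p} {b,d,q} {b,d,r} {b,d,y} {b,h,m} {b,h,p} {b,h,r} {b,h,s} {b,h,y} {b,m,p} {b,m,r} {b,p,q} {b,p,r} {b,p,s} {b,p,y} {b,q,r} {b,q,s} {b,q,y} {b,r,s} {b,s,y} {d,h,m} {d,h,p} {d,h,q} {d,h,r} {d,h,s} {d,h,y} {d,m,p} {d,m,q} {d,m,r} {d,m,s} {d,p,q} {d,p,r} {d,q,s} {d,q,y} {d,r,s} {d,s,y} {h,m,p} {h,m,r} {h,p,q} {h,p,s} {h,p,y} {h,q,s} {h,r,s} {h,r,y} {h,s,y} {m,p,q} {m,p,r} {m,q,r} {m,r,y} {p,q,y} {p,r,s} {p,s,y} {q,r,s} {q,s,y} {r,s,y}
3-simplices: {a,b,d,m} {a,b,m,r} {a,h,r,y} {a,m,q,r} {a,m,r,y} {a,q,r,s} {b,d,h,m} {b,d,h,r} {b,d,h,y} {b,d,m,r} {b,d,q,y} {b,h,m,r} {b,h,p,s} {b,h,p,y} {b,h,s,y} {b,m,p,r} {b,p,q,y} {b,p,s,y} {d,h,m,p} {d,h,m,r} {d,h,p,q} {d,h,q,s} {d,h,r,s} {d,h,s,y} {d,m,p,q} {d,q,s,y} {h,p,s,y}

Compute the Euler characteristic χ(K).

χ(K)=10

n_0=10 n_1=44 n_2=71 n_3=27
χ=+10−44+71−27=10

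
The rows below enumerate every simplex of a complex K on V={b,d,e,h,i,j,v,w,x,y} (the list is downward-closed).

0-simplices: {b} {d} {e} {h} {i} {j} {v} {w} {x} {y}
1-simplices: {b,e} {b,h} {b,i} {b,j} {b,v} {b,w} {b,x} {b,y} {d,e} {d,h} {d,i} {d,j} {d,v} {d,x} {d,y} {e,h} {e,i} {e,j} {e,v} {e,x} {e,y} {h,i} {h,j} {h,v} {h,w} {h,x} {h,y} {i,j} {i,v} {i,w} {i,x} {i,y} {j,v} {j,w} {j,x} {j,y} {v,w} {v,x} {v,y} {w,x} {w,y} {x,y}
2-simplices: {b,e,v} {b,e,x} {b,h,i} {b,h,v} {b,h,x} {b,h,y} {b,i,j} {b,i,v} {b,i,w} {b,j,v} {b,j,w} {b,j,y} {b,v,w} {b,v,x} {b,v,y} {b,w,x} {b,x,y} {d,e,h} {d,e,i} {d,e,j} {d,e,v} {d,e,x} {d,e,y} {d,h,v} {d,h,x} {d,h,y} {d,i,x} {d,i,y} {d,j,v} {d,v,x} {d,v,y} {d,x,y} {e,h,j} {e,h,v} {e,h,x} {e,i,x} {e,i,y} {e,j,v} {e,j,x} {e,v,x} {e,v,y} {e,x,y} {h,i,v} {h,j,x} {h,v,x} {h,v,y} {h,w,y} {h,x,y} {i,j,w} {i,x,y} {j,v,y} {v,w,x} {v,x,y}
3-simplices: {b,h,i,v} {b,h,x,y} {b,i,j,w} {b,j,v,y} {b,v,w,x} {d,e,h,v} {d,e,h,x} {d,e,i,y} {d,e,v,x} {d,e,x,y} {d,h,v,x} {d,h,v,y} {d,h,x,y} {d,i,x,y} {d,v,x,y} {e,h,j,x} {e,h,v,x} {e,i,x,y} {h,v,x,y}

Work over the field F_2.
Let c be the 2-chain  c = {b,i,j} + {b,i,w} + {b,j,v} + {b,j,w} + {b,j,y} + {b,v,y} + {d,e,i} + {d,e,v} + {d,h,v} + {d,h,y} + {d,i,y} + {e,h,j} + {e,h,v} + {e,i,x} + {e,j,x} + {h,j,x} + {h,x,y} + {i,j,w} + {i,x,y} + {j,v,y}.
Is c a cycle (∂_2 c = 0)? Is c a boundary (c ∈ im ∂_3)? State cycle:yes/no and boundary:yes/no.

n_0=10 n_1=42 n_2=53 n_3=19  [Z2]
∂1: piv[be,bh,bi,bj,bv,bw,bx,by,de] rk=9  ker:dh,di,dj,dv,dx,dy,eh,ei,ej,ev,ex,ey,hi,hj,hv,hw,hx,hy,ij,iv,iw,ix,iy,jv,jw,jx,jy,vw,vx,vy,wx,wy,xy
∂2: piv[bev,bex,bhi,bhv,bhx,bhy,bij,biv,biw,bjv,bjw,bjy,bvw,bvx,bvy,bwx,bxy,deh,dei,dej,dev,dex,dey,dhv,dhy,dix,diy,djv,ehj,ejx,hwy] rk=31  ker:dhx,dvx,dvy,dxy,ehv,ehx,eix,eiy,ejv,evx,evy,exy,hiv,hjx,hvx,hvy,hxy,ijw,ixy,jvy,vwx,vxy
∂3: piv[bhiv,bhxy,bijw,bjvy,bvwx,dehv,dehx,deiy,devx,dexy,dhvx,dhvy,dhxy,dixy,dvxy,ehjx,eixy] rk=17  ker:ehvx,hvxy
∂2c = 0
c vs im∂3: reduces to 0 ⇒ boundary

cycle:yes boundary:yes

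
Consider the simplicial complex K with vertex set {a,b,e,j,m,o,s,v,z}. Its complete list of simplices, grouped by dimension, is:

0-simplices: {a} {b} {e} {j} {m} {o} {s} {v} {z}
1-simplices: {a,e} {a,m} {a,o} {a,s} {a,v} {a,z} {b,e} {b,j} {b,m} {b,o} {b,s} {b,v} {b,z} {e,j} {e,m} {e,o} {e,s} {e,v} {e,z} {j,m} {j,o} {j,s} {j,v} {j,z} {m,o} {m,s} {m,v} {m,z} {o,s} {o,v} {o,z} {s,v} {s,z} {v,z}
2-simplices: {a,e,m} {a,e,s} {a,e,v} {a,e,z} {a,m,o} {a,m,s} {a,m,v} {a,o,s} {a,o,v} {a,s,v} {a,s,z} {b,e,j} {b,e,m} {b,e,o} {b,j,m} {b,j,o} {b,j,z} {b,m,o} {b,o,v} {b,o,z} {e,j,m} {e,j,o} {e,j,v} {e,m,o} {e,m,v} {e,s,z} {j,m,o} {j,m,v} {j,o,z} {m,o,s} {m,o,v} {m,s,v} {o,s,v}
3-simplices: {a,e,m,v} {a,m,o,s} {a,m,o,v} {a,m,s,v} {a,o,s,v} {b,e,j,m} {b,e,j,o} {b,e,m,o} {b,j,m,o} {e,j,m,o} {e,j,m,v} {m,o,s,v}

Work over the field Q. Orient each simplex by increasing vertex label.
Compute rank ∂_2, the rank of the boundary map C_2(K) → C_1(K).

n_0=9 n_1=34 n_2=33 n_3=12  [Q]
∂1: piv[ae,am,ao,as,av,az,be,bj] rk=8  ker:bm,bo,bs,bv,bz,ej,em,eo,es,ev,ez,jm,jo,js,jv,jz,mo,ms,mv,mz,os,ov,oz,sv,sz,vz
∂2: piv[aem,aes,aev,aez,amo,ams,amv,aos,aov,asv,asz,bej,bem,beo,bjm,bjo,bjz,bmo,bov,boz,ejv] rk=21  ker:ejm,ejo,emo,emv,esz,jmo,jmv,joz,mos,mov,msv,osv
∂3: piv[aemv,amos,amov,amsv,aosv,bejm,bejo,bemo,bjmo,ejmv] rk=10  ker:ejmo,mosv
rk∂_2=21

rank∂_2=21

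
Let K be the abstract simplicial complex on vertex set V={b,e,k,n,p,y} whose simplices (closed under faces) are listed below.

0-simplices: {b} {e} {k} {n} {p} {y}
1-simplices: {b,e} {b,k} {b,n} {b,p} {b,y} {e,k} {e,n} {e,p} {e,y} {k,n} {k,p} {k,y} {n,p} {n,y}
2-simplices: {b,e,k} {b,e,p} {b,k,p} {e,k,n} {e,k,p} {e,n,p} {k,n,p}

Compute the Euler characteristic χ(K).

n_0=6 n_1=14 n_2=7
χ=+6−14+7=-1

χ(K)=-1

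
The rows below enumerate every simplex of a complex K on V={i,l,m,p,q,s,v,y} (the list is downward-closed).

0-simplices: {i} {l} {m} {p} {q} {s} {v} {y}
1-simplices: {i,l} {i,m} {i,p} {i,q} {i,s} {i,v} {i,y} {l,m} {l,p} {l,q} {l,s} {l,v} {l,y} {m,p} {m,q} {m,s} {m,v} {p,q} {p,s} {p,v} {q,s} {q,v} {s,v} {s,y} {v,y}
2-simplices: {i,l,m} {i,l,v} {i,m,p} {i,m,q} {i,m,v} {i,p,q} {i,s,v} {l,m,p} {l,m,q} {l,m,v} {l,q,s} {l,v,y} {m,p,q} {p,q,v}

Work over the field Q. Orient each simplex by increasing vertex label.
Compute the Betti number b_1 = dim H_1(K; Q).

n_0=8 n_1=25 n_2=14  [Q]
∂1: piv[il,im,ip,iq,is,iv,iy] rk=7  ker:lm,lp,lq,ls,lv,ly,mp,mq,ms,mv,pq,ps,pv,qs,qv,sv,sy,vy
∂2: piv[ilm,ilv,imp,imq,imv,ipq,isv,lmp,lmq,lqs,lvy,pqv] rk=12  ker:lmv,mpq
b_1=(25−7)−12=6

b_1=6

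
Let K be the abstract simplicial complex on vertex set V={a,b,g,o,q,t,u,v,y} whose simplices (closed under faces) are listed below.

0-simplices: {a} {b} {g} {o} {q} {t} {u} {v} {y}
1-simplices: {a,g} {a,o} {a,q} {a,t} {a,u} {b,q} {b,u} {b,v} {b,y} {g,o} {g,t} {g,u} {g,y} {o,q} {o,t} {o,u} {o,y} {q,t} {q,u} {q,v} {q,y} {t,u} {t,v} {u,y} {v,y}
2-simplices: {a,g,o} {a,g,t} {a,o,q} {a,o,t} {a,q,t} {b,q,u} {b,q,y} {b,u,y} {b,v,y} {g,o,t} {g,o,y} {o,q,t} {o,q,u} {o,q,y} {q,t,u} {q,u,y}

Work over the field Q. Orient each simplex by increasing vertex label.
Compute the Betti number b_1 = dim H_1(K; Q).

b_1=4

n_0=9 n_1=25 n_2=16  [Q]
∂1: piv[ag,ao,aq,at,au,bq,bv,by] rk=8  ker:bu,go,gt,gu,gy,oq,ot,ou,oy,qt,qu,qv,qy,tu,tv,uy,vy
∂2: piv[ago,agt,aoq,aot,aqt,bqu,bqy,buy,bvy,goy,oqu,oqy,qtu] rk=13  ker:got,oqt,quy
b_1=(25−8)−13=4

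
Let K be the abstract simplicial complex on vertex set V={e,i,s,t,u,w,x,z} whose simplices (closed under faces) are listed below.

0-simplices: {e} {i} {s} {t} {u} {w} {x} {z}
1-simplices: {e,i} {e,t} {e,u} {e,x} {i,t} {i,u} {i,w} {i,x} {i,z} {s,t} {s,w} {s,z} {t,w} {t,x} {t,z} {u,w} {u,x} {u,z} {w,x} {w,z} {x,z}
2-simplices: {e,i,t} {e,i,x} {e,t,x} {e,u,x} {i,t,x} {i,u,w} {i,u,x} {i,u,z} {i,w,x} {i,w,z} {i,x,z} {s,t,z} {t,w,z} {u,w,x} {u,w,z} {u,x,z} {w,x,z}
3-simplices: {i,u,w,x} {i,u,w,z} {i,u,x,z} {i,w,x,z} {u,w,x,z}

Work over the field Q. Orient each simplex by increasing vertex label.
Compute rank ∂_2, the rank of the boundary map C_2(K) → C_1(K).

rank∂_2=12

n_0=8 n_1=21 n_2=17 n_3=5  [Q]
∂1: piv[ei,et,eu,ex,iw,iz,st] rk=7  ker:it,iu,ix,sw,sz,tw,tx,tz,uw,ux,uz,wx,wz,xz
∂2: piv[eit,eix,etx,eux,iuw,iux,iuz,iwx,iwz,ixz,stz,twz] rk=12  ker:itx,uwx,uwz,uxz,wxz
∂3: piv[iuwx,iuwz,iuxz,iwxz] rk=4  ker:uwxz
rk∂_2=12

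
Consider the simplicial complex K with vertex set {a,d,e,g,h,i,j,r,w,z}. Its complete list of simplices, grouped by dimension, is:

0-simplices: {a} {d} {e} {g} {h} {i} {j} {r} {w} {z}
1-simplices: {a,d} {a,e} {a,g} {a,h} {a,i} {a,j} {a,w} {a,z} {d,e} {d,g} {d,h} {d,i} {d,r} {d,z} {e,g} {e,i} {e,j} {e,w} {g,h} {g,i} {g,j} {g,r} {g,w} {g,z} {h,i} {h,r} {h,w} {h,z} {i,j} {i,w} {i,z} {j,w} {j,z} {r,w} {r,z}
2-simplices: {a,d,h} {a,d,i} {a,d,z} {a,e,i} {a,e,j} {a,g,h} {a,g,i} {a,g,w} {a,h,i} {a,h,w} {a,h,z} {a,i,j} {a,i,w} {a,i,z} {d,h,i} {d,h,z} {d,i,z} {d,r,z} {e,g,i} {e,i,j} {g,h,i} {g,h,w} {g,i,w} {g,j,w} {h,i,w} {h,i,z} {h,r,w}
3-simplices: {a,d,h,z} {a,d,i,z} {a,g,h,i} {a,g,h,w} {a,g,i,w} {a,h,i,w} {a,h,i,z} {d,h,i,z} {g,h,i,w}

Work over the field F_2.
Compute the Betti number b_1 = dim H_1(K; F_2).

b_1=8

n_0=10 n_1=35 n_2=27 n_3=9  [Z2]
∂1: piv[ad,ae,ag,ah,ai,aj,aw,az,dr] rk=9  ker:de,dg,dh,di,dz,eg,ei,ej,ew,gh,gi,gj,gr,gw,gz,hi,hr,hw,hz,ij,iw,iz,jw,jz,rw,rz
∂2: piv[adh,adi,adz,aei,aej,agh,agi,agw,ahi,ahw,ahz,aij,aiw,aiz,drz,egi,gjw,hrw] rk=18  ker:dhi,dhz,diz,eij,ghi,ghw,giw,hiw,hiz
∂3: piv[adhz,adiz,aghi,aghw,agiw,ahiw,ahiz,dhiz] rk=8  ker:ghiw
b_1=(35−9)−18=8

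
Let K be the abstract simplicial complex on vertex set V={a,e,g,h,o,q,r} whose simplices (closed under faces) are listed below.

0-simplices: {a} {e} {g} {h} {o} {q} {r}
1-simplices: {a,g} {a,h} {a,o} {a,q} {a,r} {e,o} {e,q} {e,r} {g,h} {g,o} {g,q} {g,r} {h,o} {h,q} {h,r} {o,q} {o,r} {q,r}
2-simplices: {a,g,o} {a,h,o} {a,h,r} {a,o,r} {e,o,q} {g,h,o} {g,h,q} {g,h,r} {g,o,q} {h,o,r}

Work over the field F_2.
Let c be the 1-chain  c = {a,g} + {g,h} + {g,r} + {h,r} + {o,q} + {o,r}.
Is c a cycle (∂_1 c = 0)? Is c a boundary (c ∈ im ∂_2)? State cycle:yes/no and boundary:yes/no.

cycle:no boundary:no

n_0=7 n_1=18 n_2=10  [Z2]
∂1: piv[ag,ah,ao,aq,ar,eo] rk=6  ker:eq,er,gh,go,gq,gr,ho,hq,hr,oq,or,qr
∂2: piv[ago,aho,ahr,aor,eoq,gho,ghq,ghr,goq] rk=9  ker:hor
∂1c = {a} + {g} + {q} + {r}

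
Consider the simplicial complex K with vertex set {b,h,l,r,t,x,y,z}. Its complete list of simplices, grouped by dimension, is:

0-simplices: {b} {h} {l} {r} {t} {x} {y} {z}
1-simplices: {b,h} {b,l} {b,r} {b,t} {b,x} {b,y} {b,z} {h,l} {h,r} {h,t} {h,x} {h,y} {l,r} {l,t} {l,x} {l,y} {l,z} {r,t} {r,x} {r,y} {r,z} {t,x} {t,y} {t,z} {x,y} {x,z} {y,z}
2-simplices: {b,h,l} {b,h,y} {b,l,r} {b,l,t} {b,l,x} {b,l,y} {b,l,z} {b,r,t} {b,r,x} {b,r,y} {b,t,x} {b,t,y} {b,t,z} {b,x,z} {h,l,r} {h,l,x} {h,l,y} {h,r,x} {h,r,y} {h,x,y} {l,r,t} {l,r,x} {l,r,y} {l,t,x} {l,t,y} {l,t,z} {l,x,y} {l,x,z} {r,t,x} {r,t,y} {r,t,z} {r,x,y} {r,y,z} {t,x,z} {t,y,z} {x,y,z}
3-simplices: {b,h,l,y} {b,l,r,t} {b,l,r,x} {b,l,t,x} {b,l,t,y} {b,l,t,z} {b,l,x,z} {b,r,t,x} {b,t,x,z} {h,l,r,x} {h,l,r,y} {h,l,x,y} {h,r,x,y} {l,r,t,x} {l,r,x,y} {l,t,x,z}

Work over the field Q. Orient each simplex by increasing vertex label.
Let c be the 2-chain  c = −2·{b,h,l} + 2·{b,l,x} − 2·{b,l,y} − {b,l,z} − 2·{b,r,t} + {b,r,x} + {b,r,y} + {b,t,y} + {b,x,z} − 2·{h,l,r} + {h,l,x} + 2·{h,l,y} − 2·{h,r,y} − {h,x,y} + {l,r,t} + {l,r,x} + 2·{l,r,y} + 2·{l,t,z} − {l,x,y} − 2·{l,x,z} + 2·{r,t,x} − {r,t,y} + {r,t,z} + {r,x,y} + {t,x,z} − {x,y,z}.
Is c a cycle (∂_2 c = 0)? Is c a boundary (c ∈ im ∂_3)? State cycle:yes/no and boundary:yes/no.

cycle:no boundary:no

n_0=8 n_1=27 n_2=36 n_3=16  [Q]
∂1: piv[bh,bl,br,bt,bx,by,bz] rk=7  ker:hl,hr,ht,hx,hy,lr,lt,lx,ly,lz,rt,rx,ry,rz,tx,ty,tz,xy,xz,yz
∂2: piv[bhl,bhy,blr,blt,blx,bly,blz,brt,brx,bry,btx,bty,btz,bxz,hlr,hlx,hxy,rtz,ryz] rk=19  ker:hly,hrx,hry,lrt,lrx,lry,ltx,lty,ltz,lxy,lxz,rtx,rty,rxy,txz,tyz,xyz
∂3: piv[bhly,blrt,blrx,bltx,blty,bltz,blxz,brtx,btxz,hlrx,hlry,hlxy,hrxy] rk=13  ker:lrtx,lrxy,ltxz
∂2c = −2·{b,h} + {b,l} + 3·{b,t} − 2·{b,x} − {h,l} − 2·{h,x} + {h,y} + 2·{l,r} + {l,t} − {l,x} − {l,y} − {l,z} + {r,t} + {r,x} + {r,y} − {r,z} + 3·{t,x} + 2·{t,z} − 2·{x,y} + {x,z} − {y,z}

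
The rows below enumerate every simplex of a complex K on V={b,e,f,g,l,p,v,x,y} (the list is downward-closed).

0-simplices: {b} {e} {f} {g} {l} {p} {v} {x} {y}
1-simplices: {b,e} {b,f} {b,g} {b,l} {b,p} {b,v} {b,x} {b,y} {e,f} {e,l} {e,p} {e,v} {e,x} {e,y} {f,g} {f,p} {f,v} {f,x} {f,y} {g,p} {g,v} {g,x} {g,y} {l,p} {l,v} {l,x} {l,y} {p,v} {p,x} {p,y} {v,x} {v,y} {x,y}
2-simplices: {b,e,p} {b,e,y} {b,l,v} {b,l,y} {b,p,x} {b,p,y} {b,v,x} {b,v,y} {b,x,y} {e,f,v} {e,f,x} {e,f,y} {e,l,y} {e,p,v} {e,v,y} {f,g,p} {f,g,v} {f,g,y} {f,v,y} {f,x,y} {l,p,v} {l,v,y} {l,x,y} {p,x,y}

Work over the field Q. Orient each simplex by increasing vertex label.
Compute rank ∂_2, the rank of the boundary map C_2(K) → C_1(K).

n_0=9 n_1=33 n_2=24  [Q]
∂1: piv[be,bf,bg,bl,bp,bv,bx,by] rk=8  ker:ef,el,ep,ev,ex,ey,fg,fp,fv,fx,fy,gp,gv,gx,gy,lp,lv,lx,ly,pv,px,py,vx,vy,xy
∂2: piv[bep,bey,blv,bly,bpx,bpy,bvx,bvy,bxy,efv,efx,efy,ely,epv,evy,fgp,fgv,fgy,fxy,lpv,lxy] rk=21  ker:fvy,lvy,pxy
rk∂_2=21

rank∂_2=21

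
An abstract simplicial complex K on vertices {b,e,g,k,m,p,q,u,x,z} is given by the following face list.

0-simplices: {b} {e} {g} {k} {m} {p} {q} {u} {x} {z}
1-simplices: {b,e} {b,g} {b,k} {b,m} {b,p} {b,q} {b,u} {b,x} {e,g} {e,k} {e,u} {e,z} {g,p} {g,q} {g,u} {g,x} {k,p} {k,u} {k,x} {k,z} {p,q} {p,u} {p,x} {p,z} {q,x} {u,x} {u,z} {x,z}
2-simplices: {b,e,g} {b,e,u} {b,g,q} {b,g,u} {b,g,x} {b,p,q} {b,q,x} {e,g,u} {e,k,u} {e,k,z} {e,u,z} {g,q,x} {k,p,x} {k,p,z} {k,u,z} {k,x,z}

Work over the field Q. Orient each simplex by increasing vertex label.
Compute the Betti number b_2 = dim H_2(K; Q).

b_2=3

n_0=10 n_1=28 n_2=16  [Q]
∂1: piv[be,bg,bk,bm,bp,bq,bu,bx,ez] rk=9  ker:eg,ek,eu,gp,gq,gu,gx,kp,ku,kx,kz,pq,pu,px,pz,qx,ux,uz,xz
∂2: piv[beg,beu,bgq,bgu,bgx,bpq,bqx,eku,ekz,euz,kpx,kpz,kxz] rk=13  ker:egu,gqx,kuz
b_2=(16−13)−0=3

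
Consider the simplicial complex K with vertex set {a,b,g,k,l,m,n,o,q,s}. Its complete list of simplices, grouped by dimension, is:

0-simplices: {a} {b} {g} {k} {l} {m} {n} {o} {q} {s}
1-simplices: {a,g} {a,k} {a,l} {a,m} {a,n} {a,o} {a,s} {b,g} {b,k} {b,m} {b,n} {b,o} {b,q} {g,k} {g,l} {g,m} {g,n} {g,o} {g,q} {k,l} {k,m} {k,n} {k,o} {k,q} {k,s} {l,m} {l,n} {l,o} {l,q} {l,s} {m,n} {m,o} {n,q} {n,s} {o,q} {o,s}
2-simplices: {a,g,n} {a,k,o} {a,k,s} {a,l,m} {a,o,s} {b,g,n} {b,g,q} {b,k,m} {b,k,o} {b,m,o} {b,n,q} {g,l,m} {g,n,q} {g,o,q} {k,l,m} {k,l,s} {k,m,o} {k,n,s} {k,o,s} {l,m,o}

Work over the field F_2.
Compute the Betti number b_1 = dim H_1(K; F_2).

n_0=10 n_1=36 n_2=20  [Z2]
∂1: piv[ag,ak,al,am,an,ao,as,bg,bq] rk=9  ker:bk,bm,bn,bo,gk,gl,gm,gn,go,gq,kl,km,kn,ko,kq,ks,lm,ln,lo,lq,ls,mn,mo,nq,ns,oq,os
∂2: piv[agn,ako,aks,alm,aos,bgn,bgq,bkm,bko,bmo,bnq,glm,goq,klm,kls,kns,lmo] rk=17  ker:gnq,kmo,kos
b_1=(36−9)−17=10

b_1=10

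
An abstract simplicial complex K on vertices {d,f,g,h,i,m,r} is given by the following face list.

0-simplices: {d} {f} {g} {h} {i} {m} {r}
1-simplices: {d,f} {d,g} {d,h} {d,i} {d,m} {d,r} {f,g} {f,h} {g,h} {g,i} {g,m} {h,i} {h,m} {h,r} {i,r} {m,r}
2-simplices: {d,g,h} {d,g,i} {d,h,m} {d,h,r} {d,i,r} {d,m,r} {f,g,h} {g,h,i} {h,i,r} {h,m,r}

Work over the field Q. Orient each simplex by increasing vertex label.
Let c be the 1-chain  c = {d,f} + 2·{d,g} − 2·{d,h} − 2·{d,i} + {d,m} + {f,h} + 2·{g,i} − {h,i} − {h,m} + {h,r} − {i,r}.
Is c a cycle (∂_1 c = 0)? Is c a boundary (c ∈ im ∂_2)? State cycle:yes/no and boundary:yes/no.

cycle:yes boundary:no

n_0=7 n_1=16 n_2=10  [Q]
∂1: piv[df,dg,dh,di,dm,dr] rk=6  ker:fg,fh,gh,gi,gm,hi,hm,hr,ir,mr
∂2: piv[dgh,dgi,dhm,dhr,dir,dmr,fgh,ghi] rk=8  ker:hir,hmr
∂1c = 0
c vs im∂2: residual ≠ 0 ⇒ not boundary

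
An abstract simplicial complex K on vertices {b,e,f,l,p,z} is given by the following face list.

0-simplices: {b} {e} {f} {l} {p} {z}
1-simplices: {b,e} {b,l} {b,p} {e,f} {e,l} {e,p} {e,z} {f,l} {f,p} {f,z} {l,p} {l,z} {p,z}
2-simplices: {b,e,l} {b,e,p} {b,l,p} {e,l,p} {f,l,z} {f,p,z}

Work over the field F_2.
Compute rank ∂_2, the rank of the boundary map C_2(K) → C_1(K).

rank∂_2=5

n_0=6 n_1=13 n_2=6  [Z2]
∂1: piv[be,bl,bp,ef,ez] rk=5  ker:el,ep,fl,fp,fz,lp,lz,pz
∂2: piv[bel,bep,blp,flz,fpz] rk=5  ker:elp
rk∂_2=5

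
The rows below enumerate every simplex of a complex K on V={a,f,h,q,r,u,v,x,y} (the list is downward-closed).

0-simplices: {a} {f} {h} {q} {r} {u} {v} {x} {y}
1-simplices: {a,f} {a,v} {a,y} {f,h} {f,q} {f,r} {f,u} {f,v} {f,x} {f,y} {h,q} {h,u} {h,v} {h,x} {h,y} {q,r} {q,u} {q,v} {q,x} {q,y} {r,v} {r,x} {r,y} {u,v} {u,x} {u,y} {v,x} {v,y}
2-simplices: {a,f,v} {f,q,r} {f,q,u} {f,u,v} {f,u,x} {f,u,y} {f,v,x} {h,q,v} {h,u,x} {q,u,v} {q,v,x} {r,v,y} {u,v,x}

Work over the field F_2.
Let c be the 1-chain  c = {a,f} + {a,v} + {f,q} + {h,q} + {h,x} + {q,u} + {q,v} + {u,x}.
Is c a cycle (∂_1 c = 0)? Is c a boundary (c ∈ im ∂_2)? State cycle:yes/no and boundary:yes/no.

cycle:yes boundary:no

n_0=9 n_1=28 n_2=13  [Z2]
∂1: piv[af,av,ay,fh,fq,fr,fu,fx] rk=8  ker:fv,fy,hq,hu,hv,hx,hy,qr,qu,qv,qx,qy,rv,rx,ry,uv,ux,uy,vx,vy
∂2: piv[afv,fqr,fqu,fuv,fux,fuy,fvx,hqv,hux,quv,qvx,rvy] rk=12  ker:uvx
∂1c = 0
c vs im∂2: residual ≠ 0 ⇒ not boundary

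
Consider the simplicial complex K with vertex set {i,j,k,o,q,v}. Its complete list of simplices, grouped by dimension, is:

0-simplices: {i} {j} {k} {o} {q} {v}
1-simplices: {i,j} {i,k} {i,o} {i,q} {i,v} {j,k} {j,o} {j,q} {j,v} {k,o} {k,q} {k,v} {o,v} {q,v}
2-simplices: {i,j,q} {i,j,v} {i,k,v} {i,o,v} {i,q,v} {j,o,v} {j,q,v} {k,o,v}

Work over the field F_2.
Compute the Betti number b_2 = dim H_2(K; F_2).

b_2=1

n_0=6 n_1=14 n_2=8  [Z2]
∂1: piv[ij,ik,io,iq,iv] rk=5  ker:jk,jo,jq,jv,ko,kq,kv,ov,qv
∂2: piv[ijq,ijv,ikv,iov,iqv,jov,kov] rk=7  ker:jqv
b_2=(8−7)−0=1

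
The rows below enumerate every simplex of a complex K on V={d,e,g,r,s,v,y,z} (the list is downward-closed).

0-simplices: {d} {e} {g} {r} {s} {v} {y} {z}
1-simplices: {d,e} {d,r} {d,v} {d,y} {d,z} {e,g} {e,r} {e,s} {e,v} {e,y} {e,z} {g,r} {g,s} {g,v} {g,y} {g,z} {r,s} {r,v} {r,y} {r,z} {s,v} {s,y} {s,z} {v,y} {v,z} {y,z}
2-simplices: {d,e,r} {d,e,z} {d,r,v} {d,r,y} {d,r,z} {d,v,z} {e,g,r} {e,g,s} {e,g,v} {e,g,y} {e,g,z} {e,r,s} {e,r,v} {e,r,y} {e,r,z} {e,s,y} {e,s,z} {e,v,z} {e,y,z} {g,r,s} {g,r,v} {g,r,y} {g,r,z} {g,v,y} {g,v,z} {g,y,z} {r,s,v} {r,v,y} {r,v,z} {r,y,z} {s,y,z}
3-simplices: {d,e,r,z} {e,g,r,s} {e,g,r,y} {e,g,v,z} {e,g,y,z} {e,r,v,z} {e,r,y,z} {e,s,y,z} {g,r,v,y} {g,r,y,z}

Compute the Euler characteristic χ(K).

χ(K)=3

n_0=8 n_1=26 n_2=31 n_3=10
χ=+8−26+31−10=3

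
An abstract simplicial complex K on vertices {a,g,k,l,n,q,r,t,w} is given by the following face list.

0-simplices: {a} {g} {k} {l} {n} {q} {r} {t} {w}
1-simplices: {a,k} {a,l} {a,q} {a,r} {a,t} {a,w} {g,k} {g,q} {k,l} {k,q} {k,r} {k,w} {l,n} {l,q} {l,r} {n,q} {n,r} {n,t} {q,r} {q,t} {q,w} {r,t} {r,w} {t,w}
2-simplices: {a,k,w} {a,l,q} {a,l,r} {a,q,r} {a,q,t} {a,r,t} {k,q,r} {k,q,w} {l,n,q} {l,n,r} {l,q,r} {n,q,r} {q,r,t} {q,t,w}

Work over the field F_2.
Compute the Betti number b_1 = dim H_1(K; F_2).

n_0=9 n_1=24 n_2=14  [Z2]
∂1: piv[ak,al,aq,ar,at,aw,gk,ln] rk=8  ker:gq,kl,kq,kr,kw,lq,lr,nq,nr,nt,qr,qt,qw,rt,rw,tw
∂2: piv[akw,alq,alr,aqr,aqt,art,kqr,kqw,lnq,lnr,qtw] rk=11  ker:lqr,nqr,qrt
b_1=(24−8)−11=5

b_1=5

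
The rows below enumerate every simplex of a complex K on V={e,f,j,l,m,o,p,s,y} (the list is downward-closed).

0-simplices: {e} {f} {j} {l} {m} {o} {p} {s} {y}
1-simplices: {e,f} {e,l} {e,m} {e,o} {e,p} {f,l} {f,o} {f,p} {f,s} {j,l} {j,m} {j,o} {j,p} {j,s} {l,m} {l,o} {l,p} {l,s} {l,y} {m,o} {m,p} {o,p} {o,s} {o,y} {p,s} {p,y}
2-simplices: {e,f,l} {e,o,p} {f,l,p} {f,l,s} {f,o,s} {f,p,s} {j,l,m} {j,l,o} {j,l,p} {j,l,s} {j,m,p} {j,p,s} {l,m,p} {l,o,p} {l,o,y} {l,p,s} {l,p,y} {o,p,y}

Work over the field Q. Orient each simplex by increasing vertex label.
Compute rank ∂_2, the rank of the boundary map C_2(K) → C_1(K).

n_0=9 n_1=26 n_2=18  [Q]
∂1: piv[ef,el,em,eo,ep,fs,jl,ly] rk=8  ker:fl,fo,fp,jm,jo,jp,js,lm,lo,lp,ls,mo,mp,op,os,oy,ps,py
∂2: piv[efl,eop,flp,fls,fos,fps,jlm,jlo,jlp,jls,jmp,lop,loy,lpy] rk=14  ker:jps,lmp,lps,opy
rk∂_2=14

rank∂_2=14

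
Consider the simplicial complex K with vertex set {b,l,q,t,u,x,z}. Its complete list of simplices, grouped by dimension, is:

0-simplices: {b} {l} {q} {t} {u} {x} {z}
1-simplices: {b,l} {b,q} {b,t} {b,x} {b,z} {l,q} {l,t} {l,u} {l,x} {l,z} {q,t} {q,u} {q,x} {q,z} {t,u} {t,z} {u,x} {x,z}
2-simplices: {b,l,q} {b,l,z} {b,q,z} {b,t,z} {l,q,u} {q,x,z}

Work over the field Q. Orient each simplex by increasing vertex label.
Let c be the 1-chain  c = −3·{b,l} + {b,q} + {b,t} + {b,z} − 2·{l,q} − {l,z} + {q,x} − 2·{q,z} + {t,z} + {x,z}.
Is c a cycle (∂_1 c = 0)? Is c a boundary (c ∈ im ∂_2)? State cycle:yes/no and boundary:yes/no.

cycle:yes boundary:yes

n_0=7 n_1=18 n_2=6  [Q]
∂1: piv[bl,bq,bt,bx,bz,lu] rk=6  ker:lq,lt,lx,lz,qt,qu,qx,qz,tu,tz,ux,xz
∂2: piv[blq,blz,bqz,btz,lqu,qxz] rk=6
∂1c = 0
c vs im∂2: reduces to 0 ⇒ boundary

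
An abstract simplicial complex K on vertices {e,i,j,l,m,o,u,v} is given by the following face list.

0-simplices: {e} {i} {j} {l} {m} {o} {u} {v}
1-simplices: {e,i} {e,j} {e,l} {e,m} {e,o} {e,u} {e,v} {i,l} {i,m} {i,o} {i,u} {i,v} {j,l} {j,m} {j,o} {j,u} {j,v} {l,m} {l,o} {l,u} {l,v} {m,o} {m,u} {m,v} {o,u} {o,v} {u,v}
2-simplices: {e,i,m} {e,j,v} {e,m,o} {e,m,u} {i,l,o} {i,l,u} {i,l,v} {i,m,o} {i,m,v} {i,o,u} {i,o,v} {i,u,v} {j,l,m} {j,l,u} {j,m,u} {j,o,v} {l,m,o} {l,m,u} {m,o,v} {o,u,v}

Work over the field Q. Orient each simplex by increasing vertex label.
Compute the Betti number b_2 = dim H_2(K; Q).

b_2=3

n_0=8 n_1=27 n_2=20  [Q]
∂1: piv[ei,ej,el,em,eo,eu,ev] rk=7  ker:il,im,io,iu,iv,jl,jm,jo,ju,jv,lm,lo,lu,lv,mo,mu,mv,ou,ov,uv
∂2: piv[eim,ejv,emo,emu,ilo,ilu,ilv,imo,imv,iou,iov,iuv,jlm,jlu,jmu,jov,lmo] rk=17  ker:lmu,mov,ouv
b_2=(20−17)−0=3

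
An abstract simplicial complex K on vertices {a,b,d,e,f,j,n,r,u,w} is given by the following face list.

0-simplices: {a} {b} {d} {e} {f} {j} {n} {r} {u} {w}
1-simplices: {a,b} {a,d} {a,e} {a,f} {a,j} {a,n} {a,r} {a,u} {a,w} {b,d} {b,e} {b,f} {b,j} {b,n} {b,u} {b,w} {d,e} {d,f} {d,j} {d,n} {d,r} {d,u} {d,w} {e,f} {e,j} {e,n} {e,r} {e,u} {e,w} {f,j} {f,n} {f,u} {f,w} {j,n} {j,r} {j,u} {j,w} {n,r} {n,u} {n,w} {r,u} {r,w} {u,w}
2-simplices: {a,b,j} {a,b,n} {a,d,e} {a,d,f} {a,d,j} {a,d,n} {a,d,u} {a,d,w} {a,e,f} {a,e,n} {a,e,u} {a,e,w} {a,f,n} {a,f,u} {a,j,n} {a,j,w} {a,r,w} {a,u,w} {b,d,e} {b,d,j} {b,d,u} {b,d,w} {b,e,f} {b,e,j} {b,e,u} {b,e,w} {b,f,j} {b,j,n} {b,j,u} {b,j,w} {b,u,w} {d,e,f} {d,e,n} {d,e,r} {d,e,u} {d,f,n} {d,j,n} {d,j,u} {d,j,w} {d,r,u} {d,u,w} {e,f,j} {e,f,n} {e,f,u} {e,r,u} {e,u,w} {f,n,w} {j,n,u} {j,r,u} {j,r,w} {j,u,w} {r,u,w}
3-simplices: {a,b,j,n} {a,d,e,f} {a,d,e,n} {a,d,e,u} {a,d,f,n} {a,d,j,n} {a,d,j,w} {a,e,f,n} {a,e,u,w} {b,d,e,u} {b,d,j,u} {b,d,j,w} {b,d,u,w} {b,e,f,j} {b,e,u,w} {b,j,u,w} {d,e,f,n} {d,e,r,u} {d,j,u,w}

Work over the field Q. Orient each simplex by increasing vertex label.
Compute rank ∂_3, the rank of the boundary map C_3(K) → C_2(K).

rank∂_3=17

n_0=10 n_1=43 n_2=52 n_3=19  [Q]
∂1: piv[ab,ad,ae,af,aj,an,ar,au,aw] rk=9  ker:bd,be,bf,bj,bn,bu,bw,de,df,dj,dn,dr,du,dw,ef,ej,en,er,eu,ew,fj,fn,fu,fw,jn,jr,ju,jw,nr,nu,nw,ru,rw,uw
∂2: piv[abj,abn,ade,adf,adj,adn,adu,adw,aef,aen,aeu,aew,afn,afu,ajn,ajw,arw,auw,bde,bdj,bdu,bdw,bef,bej,bfj,bju,der,dru,fnw,jnu,jru,jrw] rk=32  ker:beu,bew,bjn,bjw,buw,def,den,deu,dfn,djn,dju,djw,duw,efj,efn,efu,eru,euw,juw,ruw
∂3: piv[abjn,adef,aden,adeu,adfn,adjn,adjw,aefn,aeuw,bdeu,bdju,bdjw,bduw,befj,beuw,bjuw,deru] rk=17  ker:defn,djuw
rk∂_3=17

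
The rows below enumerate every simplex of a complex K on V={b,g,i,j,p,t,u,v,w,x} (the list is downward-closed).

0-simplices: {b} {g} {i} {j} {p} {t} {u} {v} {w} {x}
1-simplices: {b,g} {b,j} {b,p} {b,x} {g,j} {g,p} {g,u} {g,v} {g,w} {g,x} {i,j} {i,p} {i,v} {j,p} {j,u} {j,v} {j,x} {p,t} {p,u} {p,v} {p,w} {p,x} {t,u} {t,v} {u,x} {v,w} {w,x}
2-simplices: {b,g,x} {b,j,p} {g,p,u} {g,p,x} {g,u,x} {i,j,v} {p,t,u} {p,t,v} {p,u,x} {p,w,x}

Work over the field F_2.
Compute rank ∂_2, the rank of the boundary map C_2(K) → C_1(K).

n_0=10 n_1=27 n_2=10  [Z2]
∂1: piv[bg,bj,bp,bx,gu,gv,gw,ij,pt] rk=9  ker:gj,gp,gx,ip,iv,jp,ju,jv,jx,pu,pv,pw,px,tu,tv,ux,vw,wx
∂2: piv[bgx,bjp,gpu,gpx,gux,ijv,ptu,ptv,pwx] rk=9  ker:pux
rk∂_2=9

rank∂_2=9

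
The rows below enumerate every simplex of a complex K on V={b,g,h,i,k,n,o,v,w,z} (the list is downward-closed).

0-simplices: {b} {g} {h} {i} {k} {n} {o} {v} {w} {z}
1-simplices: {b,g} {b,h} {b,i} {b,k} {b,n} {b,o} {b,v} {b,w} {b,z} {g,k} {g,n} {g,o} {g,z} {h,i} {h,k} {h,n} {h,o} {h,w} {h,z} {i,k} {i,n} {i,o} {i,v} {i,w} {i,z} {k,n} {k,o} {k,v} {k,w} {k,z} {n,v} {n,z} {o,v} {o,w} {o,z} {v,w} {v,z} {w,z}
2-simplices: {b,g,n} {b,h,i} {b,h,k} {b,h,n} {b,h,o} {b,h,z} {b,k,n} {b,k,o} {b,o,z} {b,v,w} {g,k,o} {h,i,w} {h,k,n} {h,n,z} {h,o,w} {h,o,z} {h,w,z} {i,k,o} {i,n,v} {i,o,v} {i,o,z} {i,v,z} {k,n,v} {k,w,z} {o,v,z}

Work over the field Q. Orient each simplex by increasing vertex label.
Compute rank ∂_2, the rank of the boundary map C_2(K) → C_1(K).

rank∂_2=22

n_0=10 n_1=38 n_2=25  [Q]
∂1: piv[bg,bh,bi,bk,bn,bo,bv,bw,bz] rk=9  ker:gk,gn,go,gz,hi,hk,hn,ho,hw,hz,ik,in,io,iv,iw,iz,kn,ko,kv,kw,kz,nv,nz,ov,ow,oz,vw,vz,wz
∂2: piv[bgn,bhi,bhk,bhn,bho,bhz,bkn,bko,boz,bvw,gko,hiw,hnz,how,hwz,iko,inv,iov,ioz,ivz,knv,kwz] rk=22  ker:hkn,hoz,ovz
rk∂_2=22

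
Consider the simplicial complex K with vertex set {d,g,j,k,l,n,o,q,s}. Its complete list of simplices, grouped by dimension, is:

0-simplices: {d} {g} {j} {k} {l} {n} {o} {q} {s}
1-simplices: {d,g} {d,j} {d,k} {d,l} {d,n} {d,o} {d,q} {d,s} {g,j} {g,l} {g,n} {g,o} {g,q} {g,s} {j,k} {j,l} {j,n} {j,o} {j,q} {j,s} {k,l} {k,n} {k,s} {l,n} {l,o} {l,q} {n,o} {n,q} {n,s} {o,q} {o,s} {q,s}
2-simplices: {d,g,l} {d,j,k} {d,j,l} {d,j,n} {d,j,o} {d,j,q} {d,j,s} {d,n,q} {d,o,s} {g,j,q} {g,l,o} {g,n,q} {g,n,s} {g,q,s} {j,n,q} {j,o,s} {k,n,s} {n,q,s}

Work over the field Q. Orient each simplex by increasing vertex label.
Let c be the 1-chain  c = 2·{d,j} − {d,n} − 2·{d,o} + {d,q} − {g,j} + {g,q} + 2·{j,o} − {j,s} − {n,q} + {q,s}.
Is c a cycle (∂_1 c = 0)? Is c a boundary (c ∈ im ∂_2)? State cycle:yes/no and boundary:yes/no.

cycle:yes boundary:no

n_0=9 n_1=32 n_2=18  [Q]
∂1: piv[dg,dj,dk,dl,dn,do,dq,ds] rk=8  ker:gj,gl,gn,go,gq,gs,jk,jl,jn,jo,jq,js,kl,kn,ks,ln,lo,lq,no,nq,ns,oq,os,qs
∂2: piv[dgl,djk,djl,djn,djo,djq,djs,dnq,dos,gjq,glo,gnq,gns,gqs,kns] rk=15  ker:jnq,jos,nqs
∂1c = 0
c vs im∂2: residual ≠ 0 ⇒ not boundary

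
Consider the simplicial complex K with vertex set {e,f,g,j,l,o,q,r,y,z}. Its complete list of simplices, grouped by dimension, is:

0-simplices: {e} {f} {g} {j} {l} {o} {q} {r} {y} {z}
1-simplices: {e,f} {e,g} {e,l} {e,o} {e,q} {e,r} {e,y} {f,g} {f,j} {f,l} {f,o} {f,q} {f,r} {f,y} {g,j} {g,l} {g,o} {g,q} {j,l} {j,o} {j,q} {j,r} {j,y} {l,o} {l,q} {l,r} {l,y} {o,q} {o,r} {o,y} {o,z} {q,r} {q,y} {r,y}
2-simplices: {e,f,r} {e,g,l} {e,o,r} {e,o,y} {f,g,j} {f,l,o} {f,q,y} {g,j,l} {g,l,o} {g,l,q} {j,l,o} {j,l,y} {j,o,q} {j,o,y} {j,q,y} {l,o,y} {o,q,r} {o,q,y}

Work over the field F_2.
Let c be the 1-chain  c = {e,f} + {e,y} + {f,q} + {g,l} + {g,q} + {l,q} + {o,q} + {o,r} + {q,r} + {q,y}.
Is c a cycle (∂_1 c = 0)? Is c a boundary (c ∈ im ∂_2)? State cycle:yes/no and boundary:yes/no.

n_0=10 n_1=34 n_2=18  [Z2]
∂1: piv[ef,eg,el,eo,eq,er,ey,fj,oz] rk=9  ker:fg,fl,fo,fq,fr,fy,gj,gl,go,gq,jl,jo,jq,jr,jy,lo,lq,lr,ly,oq,or,oy,qr,qy,ry
∂2: piv[efr,egl,eor,eoy,fgj,flo,fqy,gjl,glo,glq,jlo,jly,joq,joy,jqy,oqr] rk=16  ker:loy,oqy
∂1c = 0
c vs im∂2: residual ≠ 0 ⇒ not boundary

cycle:yes boundary:no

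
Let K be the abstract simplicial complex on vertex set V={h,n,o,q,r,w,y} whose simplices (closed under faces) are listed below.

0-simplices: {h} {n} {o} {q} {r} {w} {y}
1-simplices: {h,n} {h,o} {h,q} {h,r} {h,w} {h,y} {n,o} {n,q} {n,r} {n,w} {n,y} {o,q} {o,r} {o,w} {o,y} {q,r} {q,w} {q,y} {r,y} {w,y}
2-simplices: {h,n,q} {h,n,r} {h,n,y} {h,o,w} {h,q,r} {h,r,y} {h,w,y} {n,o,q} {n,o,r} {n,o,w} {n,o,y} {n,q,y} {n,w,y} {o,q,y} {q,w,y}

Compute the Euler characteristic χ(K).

n_0=7 n_1=20 n_2=15
χ=+7−20+15=2

χ(K)=2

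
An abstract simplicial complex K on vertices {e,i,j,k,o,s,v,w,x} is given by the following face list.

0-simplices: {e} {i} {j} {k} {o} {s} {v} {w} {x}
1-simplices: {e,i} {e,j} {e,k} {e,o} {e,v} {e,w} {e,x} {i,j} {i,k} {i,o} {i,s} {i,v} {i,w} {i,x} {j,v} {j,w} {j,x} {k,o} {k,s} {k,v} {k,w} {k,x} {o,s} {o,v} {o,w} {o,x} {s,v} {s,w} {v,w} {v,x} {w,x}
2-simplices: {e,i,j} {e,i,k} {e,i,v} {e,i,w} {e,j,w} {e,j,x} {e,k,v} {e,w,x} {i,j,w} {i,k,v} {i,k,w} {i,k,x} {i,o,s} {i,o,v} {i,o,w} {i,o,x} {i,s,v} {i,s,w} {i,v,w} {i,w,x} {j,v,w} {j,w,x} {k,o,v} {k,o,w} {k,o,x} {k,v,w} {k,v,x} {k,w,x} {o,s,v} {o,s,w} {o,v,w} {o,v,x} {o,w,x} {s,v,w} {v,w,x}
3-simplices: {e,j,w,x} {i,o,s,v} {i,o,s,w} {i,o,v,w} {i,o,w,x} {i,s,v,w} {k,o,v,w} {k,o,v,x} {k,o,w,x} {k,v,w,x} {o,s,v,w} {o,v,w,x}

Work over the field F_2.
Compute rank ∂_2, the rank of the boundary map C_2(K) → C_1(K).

n_0=9 n_1=31 n_2=35 n_3=12  [Z2]
∂1: piv[ei,ej,ek,eo,ev,ew,ex,is] rk=8  ker:ij,ik,io,iv,iw,ix,jv,jw,jx,ko,ks,kv,kw,kx,os,ov,ow,ox,sv,sw,vw,vx,wx
∂2: piv[eij,eik,eiv,eiw,ejw,ejx,ekv,ewx,ikw,ikx,ios,iov,iow,iox,isv,isw,ivw,iwx,jvw,kov,kvx] rk=21  ker:ijw,ikv,jwx,kow,kox,kvw,kwx,osv,osw,ovw,ovx,owx,svw,vwx
∂3: piv[ejwx,iosv,iosw,iovw,iowx,isvw,kovw,kovx,kowx,kvwx] rk=10  ker:osvw,ovwx
rk∂_2=21

rank∂_2=21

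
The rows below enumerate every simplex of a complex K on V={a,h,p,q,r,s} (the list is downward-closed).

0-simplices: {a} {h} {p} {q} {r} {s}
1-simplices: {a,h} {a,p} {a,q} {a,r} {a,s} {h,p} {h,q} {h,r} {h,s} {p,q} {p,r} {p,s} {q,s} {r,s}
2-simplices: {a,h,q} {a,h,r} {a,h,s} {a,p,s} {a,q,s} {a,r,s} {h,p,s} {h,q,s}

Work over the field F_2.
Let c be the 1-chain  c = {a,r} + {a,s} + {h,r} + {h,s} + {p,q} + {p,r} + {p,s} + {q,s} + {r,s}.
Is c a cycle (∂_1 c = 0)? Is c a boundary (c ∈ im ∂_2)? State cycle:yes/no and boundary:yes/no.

cycle:no boundary:no

n_0=6 n_1=14 n_2=8  [Z2]
∂1: piv[ah,ap,aq,ar,as] rk=5  ker:hp,hq,hr,hs,pq,pr,ps,qs,rs
∂2: piv[ahq,ahr,ahs,aps,aqs,ars,hps] rk=7  ker:hqs
∂1c = {p} + {s}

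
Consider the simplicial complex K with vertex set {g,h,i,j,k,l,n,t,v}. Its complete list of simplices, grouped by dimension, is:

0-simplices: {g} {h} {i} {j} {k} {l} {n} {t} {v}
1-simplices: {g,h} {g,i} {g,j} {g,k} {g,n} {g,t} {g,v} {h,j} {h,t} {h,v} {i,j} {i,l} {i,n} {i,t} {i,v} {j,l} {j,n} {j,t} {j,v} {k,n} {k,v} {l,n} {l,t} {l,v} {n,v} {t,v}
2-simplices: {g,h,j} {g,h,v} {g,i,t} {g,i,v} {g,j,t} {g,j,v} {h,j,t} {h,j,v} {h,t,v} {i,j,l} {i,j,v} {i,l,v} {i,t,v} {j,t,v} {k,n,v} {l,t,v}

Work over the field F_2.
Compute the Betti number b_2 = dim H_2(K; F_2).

b_2=3

n_0=9 n_1=26 n_2=16  [Z2]
∂1: piv[gh,gi,gj,gk,gn,gt,gv,il] rk=8  ker:hj,ht,hv,ij,in,it,iv,jl,jn,jt,jv,kn,kv,ln,lt,lv,nv,tv
∂2: piv[ghj,ghv,git,giv,gjt,gjv,hjt,htv,ijl,ijv,ilv,knv,ltv] rk=13  ker:hjv,itv,jtv
b_2=(16−13)−0=3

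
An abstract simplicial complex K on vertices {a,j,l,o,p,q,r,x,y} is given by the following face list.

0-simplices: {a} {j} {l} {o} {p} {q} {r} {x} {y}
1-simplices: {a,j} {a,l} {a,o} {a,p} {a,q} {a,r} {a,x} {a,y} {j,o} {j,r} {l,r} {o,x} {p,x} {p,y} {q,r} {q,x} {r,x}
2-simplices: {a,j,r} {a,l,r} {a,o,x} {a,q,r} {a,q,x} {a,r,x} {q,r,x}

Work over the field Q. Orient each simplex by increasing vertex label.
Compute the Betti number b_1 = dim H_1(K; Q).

n_0=9 n_1=17 n_2=7  [Q]
∂1: piv[aj,al,ao,ap,aq,ar,ax,ay] rk=8  ker:jo,jr,lr,ox,px,py,qr,qx,rx
∂2: piv[ajr,alr,aox,aqr,aqx,arx] rk=6  ker:qrx
b_1=(17−8)−6=3

b_1=3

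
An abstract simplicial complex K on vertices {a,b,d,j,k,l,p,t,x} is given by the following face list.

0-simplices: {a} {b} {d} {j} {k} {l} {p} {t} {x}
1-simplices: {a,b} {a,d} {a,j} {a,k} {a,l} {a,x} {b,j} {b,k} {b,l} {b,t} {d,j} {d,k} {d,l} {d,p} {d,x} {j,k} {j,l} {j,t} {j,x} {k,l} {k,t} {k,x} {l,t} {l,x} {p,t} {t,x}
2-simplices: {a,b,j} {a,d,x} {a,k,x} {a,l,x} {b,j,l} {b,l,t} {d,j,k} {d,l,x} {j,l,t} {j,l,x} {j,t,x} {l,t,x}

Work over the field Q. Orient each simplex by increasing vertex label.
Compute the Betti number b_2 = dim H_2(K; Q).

n_0=9 n_1=26 n_2=12  [Q]
∂1: piv[ab,ad,aj,ak,al,ax,bt,dp] rk=8  ker:bj,bk,bl,dj,dk,dl,dx,jk,jl,jt,jx,kl,kt,kx,lt,lx,pt,tx
∂2: piv[abj,adx,akx,alx,bjl,blt,djk,dlx,jlt,jlx,jtx] rk=11  ker:ltx
b_2=(12−11)−0=1

b_2=1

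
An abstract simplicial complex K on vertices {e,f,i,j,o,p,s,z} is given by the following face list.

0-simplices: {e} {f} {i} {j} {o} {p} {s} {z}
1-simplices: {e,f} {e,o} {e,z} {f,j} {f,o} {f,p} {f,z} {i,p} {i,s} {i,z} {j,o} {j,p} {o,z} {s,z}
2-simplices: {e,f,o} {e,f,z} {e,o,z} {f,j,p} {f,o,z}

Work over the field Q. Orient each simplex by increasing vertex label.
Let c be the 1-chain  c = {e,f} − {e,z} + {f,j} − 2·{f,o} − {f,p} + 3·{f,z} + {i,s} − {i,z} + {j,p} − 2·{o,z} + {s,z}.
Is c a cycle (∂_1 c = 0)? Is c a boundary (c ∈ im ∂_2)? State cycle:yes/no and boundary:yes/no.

n_0=8 n_1=14 n_2=5  [Q]
∂1: piv[ef,eo,ez,fj,fp,ip,is] rk=7  ker:fo,fz,iz,jo,jp,oz,sz
∂2: piv[efo,efz,eoz,fjp] rk=4  ker:foz
∂1c = 0
c vs im∂2: residual ≠ 0 ⇒ not boundary

cycle:yes boundary:no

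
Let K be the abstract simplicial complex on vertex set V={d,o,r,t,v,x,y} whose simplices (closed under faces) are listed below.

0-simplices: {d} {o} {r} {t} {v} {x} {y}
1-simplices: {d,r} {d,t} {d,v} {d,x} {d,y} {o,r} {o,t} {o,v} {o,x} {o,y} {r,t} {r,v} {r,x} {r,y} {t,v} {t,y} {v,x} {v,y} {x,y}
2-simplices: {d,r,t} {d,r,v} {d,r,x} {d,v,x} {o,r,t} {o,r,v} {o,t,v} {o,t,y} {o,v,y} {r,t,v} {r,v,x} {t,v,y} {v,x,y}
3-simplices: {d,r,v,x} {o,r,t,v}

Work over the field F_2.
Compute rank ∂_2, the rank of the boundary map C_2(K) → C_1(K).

rank∂_2=10

n_0=7 n_1=19 n_2=13 n_3=2  [Z2]
∂1: piv[dr,dt,dv,dx,dy,or] rk=6  ker:ot,ov,ox,oy,rt,rv,rx,ry,tv,ty,vx,vy,xy
∂2: piv[drt,drv,drx,dvx,ort,orv,otv,oty,ovy,vxy] rk=10  ker:rtv,rvx,tvy
∂3: piv[drvx,ortv] rk=2
rk∂_2=10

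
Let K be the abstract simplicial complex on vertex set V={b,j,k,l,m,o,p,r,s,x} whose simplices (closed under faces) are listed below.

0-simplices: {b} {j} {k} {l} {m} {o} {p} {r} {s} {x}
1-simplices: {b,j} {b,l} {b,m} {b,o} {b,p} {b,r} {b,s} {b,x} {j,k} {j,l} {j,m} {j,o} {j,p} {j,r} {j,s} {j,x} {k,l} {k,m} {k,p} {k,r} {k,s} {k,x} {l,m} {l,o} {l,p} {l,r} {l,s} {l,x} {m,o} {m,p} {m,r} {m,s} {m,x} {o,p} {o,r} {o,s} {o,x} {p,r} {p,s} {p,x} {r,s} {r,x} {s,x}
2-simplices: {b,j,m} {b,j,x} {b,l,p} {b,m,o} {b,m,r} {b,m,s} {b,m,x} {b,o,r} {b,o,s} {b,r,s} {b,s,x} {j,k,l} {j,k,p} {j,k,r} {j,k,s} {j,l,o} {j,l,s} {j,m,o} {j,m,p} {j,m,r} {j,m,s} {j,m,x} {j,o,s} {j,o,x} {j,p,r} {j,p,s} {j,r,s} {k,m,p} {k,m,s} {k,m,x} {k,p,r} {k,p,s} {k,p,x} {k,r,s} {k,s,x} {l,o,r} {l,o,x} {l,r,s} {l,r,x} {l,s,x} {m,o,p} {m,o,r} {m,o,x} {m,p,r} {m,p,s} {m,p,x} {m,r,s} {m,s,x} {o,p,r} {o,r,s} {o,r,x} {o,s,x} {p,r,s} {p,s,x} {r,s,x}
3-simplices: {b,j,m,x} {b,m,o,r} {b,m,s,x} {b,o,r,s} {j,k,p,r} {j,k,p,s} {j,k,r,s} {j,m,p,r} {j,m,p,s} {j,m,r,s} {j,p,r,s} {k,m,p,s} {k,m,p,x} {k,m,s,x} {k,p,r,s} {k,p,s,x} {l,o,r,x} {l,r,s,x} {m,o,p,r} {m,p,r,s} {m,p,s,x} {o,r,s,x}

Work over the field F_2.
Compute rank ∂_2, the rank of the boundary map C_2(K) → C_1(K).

rank∂_2=31

n_0=10 n_1=43 n_2=55 n_3=22  [Z2]
∂1: piv[bj,bl,bm,bo,bp,br,bs,bx,jk] rk=9  ker:jl,jm,jo,jp,jr,js,jx,kl,km,kp,kr,ks,kx,lm,lo,lp,lr,ls,lx,mo,mp,mr,ms,mx,op,or,os,ox,pr,ps,px,rs,rx,sx
∂2: piv[bjm,bjx,blp,bmo,bmr,bms,bmx,bor,bos,brs,bsx,jkl,jkp,jkr,jks,jlo,jls,jmo,jmp,jmr,jms,jox,jpr,jps,kmp,kmx,kpx,lor,lox,lrx,mop] rk=31  ker:jmx,jos,jrs,kms,kpr,kps,krs,ksx,lrs,lsx,mor,mox,mpr,mps,mpx,mrs,msx,opr,ors,orx,osx,prs,psx,rsx
∂3: piv[bjmx,bmor,bmsx,bors,jkpr,jkps,jkrs,jmpr,jmps,jmrs,jprs,kmps,kmpx,kmsx,kpsx,lorx,lrsx,mopr,orsx] rk=19  ker:kprs,mprs,mpsx
rk∂_2=31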